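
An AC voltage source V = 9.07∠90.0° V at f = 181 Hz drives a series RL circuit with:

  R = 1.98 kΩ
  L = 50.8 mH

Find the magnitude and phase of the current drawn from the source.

Step 1 — Angular frequency: ω = 2π·f = 2π·181 = 1137 rad/s.
Step 2 — Component impedances:
  R: Z = R = 1980 Ω
  L: Z = jωL = j·1137·0.0508 = 0 + j57.77 Ω
Step 3 — Series combination: Z_total = R + L = 1980 + j57.77 Ω = 1981∠1.7° Ω.
Step 4 — Source phasor: V = 9.07∠90.0° V = 0 + j9.07 V.
Step 5 — Ohm's law: I = V / Z_total = (0 + j9.07) / (1980 + j57.77) = 0.0001335 + j0.004577 A.
Step 6 — Convert to polar: |I| = 0.004579 A, ∠I = 88.3°.

I = 0.004579∠88.3° A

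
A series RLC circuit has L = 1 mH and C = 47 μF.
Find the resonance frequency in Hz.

Step 1 — Resonance condition Im(Z)=0 gives ω₀ = 1/√(LC).
Step 2 — ω₀ = 1/√(0.001·4.7e-05) = 4613 rad/s.
Step 3 — f₀ = ω₀/(2π) = 734.1 Hz.

f₀ = 734.1 Hz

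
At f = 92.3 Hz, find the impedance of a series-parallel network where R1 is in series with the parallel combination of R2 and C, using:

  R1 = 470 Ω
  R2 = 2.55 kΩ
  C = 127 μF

Step 1 — Angular frequency: ω = 2π·f = 2π·92.3 = 579.9 rad/s.
Step 2 — Component impedances:
  R1: Z = R = 470 Ω
  R2: Z = R = 2550 Ω
  C: Z = 1/(jωC) = -j/(ω·C) = 0 - j13.58 Ω
Step 3 — Parallel branch: R2 || C = 1/(1/R2 + 1/C) = 0.07229 - j13.58 Ω.
Step 4 — Series with R1: Z_total = R1 + (R2 || C) = 470.1 - j13.58 Ω = 470.3∠-1.7° Ω.

Z = 470.1 - j13.58 Ω = 470.3∠-1.7° Ω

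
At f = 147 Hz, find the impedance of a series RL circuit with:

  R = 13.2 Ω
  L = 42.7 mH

Step 1 — Angular frequency: ω = 2π·f = 2π·147 = 923.6 rad/s.
Step 2 — Component impedances:
  R: Z = R = 13.2 Ω
  L: Z = jωL = j·923.6·0.0427 = 0 + j39.44 Ω
Step 3 — Series combination: Z_total = R + L = 13.2 + j39.44 Ω = 41.59∠71.5° Ω.

Z = 13.2 + j39.44 Ω = 41.59∠71.5° Ω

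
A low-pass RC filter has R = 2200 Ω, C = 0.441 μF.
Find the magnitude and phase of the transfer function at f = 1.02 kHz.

Step 1 — Angular frequency: ω = 2π·1020 = 6409 rad/s.
Step 2 — Transfer function: H(jω) = 1/(1 + jωRC).
Step 3 — Denominator: 1 + jωRC = 1 + j·6409·2200·4.41e-07 = 1 + j6.218.
Step 4 — H = 0.02521 - j0.1568.
Step 5 — Magnitude: |H| = 0.1588 (-16.0 dB); phase: φ = -80.9°.

|H| = 0.1588 (-16.0 dB), φ = -80.9°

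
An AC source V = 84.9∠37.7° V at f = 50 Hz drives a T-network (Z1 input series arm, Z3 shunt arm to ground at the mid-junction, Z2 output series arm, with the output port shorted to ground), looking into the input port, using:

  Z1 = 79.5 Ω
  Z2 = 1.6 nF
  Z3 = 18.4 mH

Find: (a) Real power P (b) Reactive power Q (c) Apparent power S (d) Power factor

Step 1 — Angular frequency: ω = 2π·f = 2π·50 = 314.2 rad/s.
Step 2 — Component impedances:
  Z1: Z = R = 79.5 Ω
  Z2: Z = 1/(jωC) = -j/(ω·C) = 0 - j1.989e+06 Ω
  Z3: Z = jωL = j·314.2·0.0184 = 0 + j5.781 Ω
Step 3 — With the output port shorted to ground, the output series arm Z2 runs from the junction to ground; the shunt arm Z3 also runs from the junction to ground. They appear in parallel: Z3 || Z2 = 0 + j5.781 Ω.
Step 4 — Series with input arm Z1: Z_in = Z1 + (Z3 || Z2) = 79.5 + j5.781 Ω = 79.71∠4.2° Ω.
Step 5 — Source phasor: V = 84.9∠37.7° V = 67.17 + j51.92 V.
Step 6 — Current: I = V / Z = 0.8878 + j0.5885 A = 1.065∠33.5° A.
Step 7 — Complex power: S = V·I* = 90.19 + j6.558 VA.
Step 8 — Real power: P = Re(S) = 90.19 W.
Step 9 — Reactive power: Q = Im(S) = 6.558 VAR.
Step 10 — Apparent power: |S| = 90.43 VA.
Step 11 — Power factor: PF = P/|S| = 0.9974 (lagging).

(a) P = 90.19 W  (b) Q = 6.558 VAR  (c) S = 90.43 VA  (d) PF = 0.9974 (lagging)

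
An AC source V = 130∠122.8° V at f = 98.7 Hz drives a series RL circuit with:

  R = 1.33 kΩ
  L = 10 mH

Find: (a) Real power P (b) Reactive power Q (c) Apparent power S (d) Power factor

Step 1 — Angular frequency: ω = 2π·f = 2π·98.7 = 620.2 rad/s.
Step 2 — Component impedances:
  R: Z = R = 1330 Ω
  L: Z = jωL = j·620.2·0.01 = 0 + j6.202 Ω
Step 3 — Series combination: Z_total = R + L = 1330 + j6.202 Ω = 1330∠0.3° Ω.
Step 4 — Source phasor: V = 130∠122.8° V = -70.42 + j109.3 V.
Step 5 — Current: I = V / Z = -0.05256 + j0.08241 A = 0.09774∠122.5° A.
Step 6 — Complex power: S = V·I* = 12.71 + j0.05925 VA.
Step 7 — Real power: P = Re(S) = 12.71 W.
Step 8 — Reactive power: Q = Im(S) = 0.05925 VAR.
Step 9 — Apparent power: |S| = 12.71 VA.
Step 10 — Power factor: PF = P/|S| = 1 (lagging).

(a) P = 12.71 W  (b) Q = 0.05925 VAR  (c) S = 12.71 VA  (d) PF = 1 (lagging)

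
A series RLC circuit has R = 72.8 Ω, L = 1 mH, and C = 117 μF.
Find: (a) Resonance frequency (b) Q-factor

Step 1 — Resonance condition Im(Z)=0 gives ω₀ = 1/√(LC).
Step 2 — ω₀ = 1/√(0.001·0.000117) = 2924 rad/s.
Step 3 — f₀ = ω₀/(2π) = 465.3 Hz.
Step 4 — Series Q: Q = ω₀L/R = 2924·0.001/72.8 = 0.04016.

(a) f₀ = 465.3 Hz  (b) Q = 0.04016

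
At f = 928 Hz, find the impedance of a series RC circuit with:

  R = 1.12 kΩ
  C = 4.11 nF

Step 1 — Angular frequency: ω = 2π·f = 2π·928 = 5831 rad/s.
Step 2 — Component impedances:
  R: Z = R = 1120 Ω
  C: Z = 1/(jωC) = -j/(ω·C) = 0 - j4.173e+04 Ω
Step 3 — Series combination: Z_total = R + C = 1120 - j4.173e+04 Ω = 4.174e+04∠-88.5° Ω.

Z = 1120 - j4.173e+04 Ω = 4.174e+04∠-88.5° Ω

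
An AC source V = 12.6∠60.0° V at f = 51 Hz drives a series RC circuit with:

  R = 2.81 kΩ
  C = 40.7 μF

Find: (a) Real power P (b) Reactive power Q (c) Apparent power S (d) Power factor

Step 1 — Angular frequency: ω = 2π·f = 2π·51 = 320.4 rad/s.
Step 2 — Component impedances:
  R: Z = R = 2810 Ω
  C: Z = 1/(jωC) = -j/(ω·C) = 0 - j76.68 Ω
Step 3 — Series combination: Z_total = R + C = 2810 - j76.68 Ω = 2811∠-1.6° Ω.
Step 4 — Source phasor: V = 12.6∠60.0° V = 6.3 + j10.91 V.
Step 5 — Current: I = V / Z = 0.002134 + j0.003941 A = 0.004482∠61.6° A.
Step 6 — Complex power: S = V·I* = 0.05646 - j0.00154 VA.
Step 7 — Real power: P = Re(S) = 0.05646 W.
Step 8 — Reactive power: Q = Im(S) = -0.00154 VAR.
Step 9 — Apparent power: |S| = 0.05648 VA.
Step 10 — Power factor: PF = P/|S| = 0.9996 (leading).

(a) P = 0.05646 W  (b) Q = -0.00154 VAR  (c) S = 0.05648 VA  (d) PF = 0.9996 (leading)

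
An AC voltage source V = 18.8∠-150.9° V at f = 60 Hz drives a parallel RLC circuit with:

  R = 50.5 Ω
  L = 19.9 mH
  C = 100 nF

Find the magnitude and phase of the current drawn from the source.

Step 1 — Angular frequency: ω = 2π·f = 2π·60 = 377 rad/s.
Step 2 — Component impedances:
  R: Z = R = 50.5 Ω
  L: Z = jωL = j·377·0.0199 = 0 + j7.502 Ω
  C: Z = 1/(jωC) = -j/(ω·C) = 0 - j2.653e+04 Ω
Step 3 — Parallel combination: 1/Z_total = 1/R + 1/L + 1/C; Z_total = 1.091 + j7.342 Ω = 7.423∠81.5° Ω.
Step 4 — Source phasor: V = 18.8∠-150.9° V = -16.43 - j9.143 V.
Step 5 — Ohm's law: I = V / Z_total = (-16.43 - j9.143) / (1.091 + j7.342) = -1.544 + j2.008 A.
Step 6 — Convert to polar: |I| = 2.533 A, ∠I = 127.6°.

I = 2.533∠127.6° A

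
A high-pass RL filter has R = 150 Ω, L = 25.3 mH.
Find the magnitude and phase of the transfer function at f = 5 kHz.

Step 1 — Angular frequency: ω = 2π·5000 = 3.142e+04 rad/s.
Step 2 — Transfer function: H(jω) = jωL/(R + jωL).
Step 3 — Numerator jωL = j·794.8; denominator R + jωL = 150 + j794.8.
Step 4 — H = 0.9656 + j0.1822.
Step 5 — Magnitude: |H| = 0.9827 (-0.2 dB); phase: φ = 10.7°.

|H| = 0.9827 (-0.2 dB), φ = 10.7°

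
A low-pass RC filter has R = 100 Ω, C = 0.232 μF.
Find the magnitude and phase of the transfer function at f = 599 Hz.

Step 1 — Angular frequency: ω = 2π·599 = 3764 rad/s.
Step 2 — Transfer function: H(jω) = 1/(1 + jωRC).
Step 3 — Denominator: 1 + jωRC = 1 + j·3764·100·2.32e-07 = 1 + j0.08732.
Step 4 — H = 0.9924 - j0.08666.
Step 5 — Magnitude: |H| = 0.9962 (-0.0 dB); phase: φ = -5.0°.

|H| = 0.9962 (-0.0 dB), φ = -5.0°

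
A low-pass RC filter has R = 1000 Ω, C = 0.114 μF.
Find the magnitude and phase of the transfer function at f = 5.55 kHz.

Step 1 — Angular frequency: ω = 2π·5550 = 3.487e+04 rad/s.
Step 2 — Transfer function: H(jω) = 1/(1 + jωRC).
Step 3 — Denominator: 1 + jωRC = 1 + j·3.487e+04·1000·1.14e-07 = 1 + j3.975.
Step 4 — H = 0.05951 - j0.2366.
Step 5 — Magnitude: |H| = 0.2439 (-12.3 dB); phase: φ = -75.9°.

|H| = 0.2439 (-12.3 dB), φ = -75.9°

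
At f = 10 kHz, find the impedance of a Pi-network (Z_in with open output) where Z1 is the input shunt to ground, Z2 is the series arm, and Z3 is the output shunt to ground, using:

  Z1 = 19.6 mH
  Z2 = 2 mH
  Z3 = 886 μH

Step 1 — Angular frequency: ω = 2π·f = 2π·1e+04 = 6.283e+04 rad/s.
Step 2 — Component impedances:
  Z1: Z = jωL = j·6.283e+04·0.0196 = 0 + j1232 Ω
  Z2: Z = jωL = j·6.283e+04·0.002 = 0 + j125.7 Ω
  Z3: Z = jωL = j·6.283e+04·0.000886 = 0 + j55.67 Ω
Step 3 — With open output, the series arm Z2 and the output shunt Z3 appear in series to ground: Z2 + Z3 = 0 + j181.3 Ω.
Step 4 — Parallel with input shunt Z1: Z_in = Z1 || (Z2 + Z3) = 0 + j158.1 Ω = 158.1∠90.0° Ω.

Z = 0 + j158.1 Ω = 158.1∠90.0° Ω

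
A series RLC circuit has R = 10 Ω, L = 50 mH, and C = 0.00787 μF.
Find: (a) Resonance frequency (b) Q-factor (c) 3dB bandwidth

Step 1 — Resonance: ω₀ = 1/√(LC) = 1/√(0.05·7.87e-09) = 5.041e+04 rad/s.
Step 2 — f₀ = ω₀/(2π) = 8023 Hz.
Step 3 — Series Q: Q = ω₀L/R = 5.041e+04·0.05/10 = 252.1.
Step 4 — Bandwidth: Δω = ω₀/Q = 200 rad/s; BW = Δω/(2π) = 31.83 Hz.

(a) f₀ = 8023 Hz  (b) Q = 252.1  (c) BW = 31.83 Hz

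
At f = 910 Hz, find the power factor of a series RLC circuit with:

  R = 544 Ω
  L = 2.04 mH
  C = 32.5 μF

Step 1 — Angular frequency: ω = 2π·f = 2π·910 = 5718 rad/s.
Step 2 — Component impedances:
  R: Z = R = 544 Ω
  L: Z = jωL = j·5718·0.00204 = 0 + j11.66 Ω
  C: Z = 1/(jωC) = -j/(ω·C) = 0 - j5.381 Ω
Step 3 — Series combination: Z_total = R + L + C = 544 + j6.283 Ω = 544∠0.7° Ω.
Step 4 — Power factor: PF = cos(φ) = Re(Z)/|Z| = 544/544.04 = 0.9999.
Step 5 — Type: Im(Z) = 6.283 ⇒ lagging (phase φ = 0.7°).

PF = 0.9999 (lagging, φ = 0.7°)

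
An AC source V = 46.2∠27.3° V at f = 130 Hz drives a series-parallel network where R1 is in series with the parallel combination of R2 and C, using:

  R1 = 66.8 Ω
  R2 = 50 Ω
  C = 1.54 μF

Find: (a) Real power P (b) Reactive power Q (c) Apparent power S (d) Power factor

Step 1 — Angular frequency: ω = 2π·f = 2π·130 = 816.8 rad/s.
Step 2 — Component impedances:
  R1: Z = R = 66.8 Ω
  R2: Z = R = 50 Ω
  C: Z = 1/(jωC) = -j/(ω·C) = 0 - j795 Ω
Step 3 — Parallel branch: R2 || C = 1/(1/R2 + 1/C) = 49.8 - j3.132 Ω.
Step 4 — Series with R1: Z_total = R1 + (R2 || C) = 116.6 - j3.132 Ω = 116.6∠-1.5° Ω.
Step 5 — Source phasor: V = 46.2∠27.3° V = 41.05 + j21.19 V.
Step 6 — Current: I = V / Z = 0.347 + j0.191 A = 0.3961∠28.8° A.
Step 7 — Complex power: S = V·I* = 18.29 - j0.4914 VA.
Step 8 — Real power: P = Re(S) = 18.29 W.
Step 9 — Reactive power: Q = Im(S) = -0.4914 VAR.
Step 10 — Apparent power: |S| = 18.3 VA.
Step 11 — Power factor: PF = P/|S| = 0.9996 (leading).

(a) P = 18.29 W  (b) Q = -0.4914 VAR  (c) S = 18.3 VA  (d) PF = 0.9996 (leading)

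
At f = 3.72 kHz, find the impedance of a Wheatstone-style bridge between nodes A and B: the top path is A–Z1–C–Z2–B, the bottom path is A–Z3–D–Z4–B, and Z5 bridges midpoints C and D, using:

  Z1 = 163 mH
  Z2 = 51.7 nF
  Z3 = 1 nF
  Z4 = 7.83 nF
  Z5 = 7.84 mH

Step 1 — Angular frequency: ω = 2π·f = 2π·3720 = 2.337e+04 rad/s.
Step 2 — Component impedances:
  Z1: Z = jωL = j·2.337e+04·0.163 = 0 + j3810 Ω
  Z2: Z = 1/(jωC) = -j/(ω·C) = 0 - j827.5 Ω
  Z3: Z = 1/(jωC) = -j/(ω·C) = 0 - j4.278e+04 Ω
  Z4: Z = 1/(jωC) = -j/(ω·C) = 0 - j5464 Ω
  Z5: Z = jωL = j·2.337e+04·0.00784 = 0 + j183.2 Ω
Step 3 — Bridge requires nodal analysis (the Z5 bridge couples midpoints C and D, so the two paths cannot be reduced to a simple series/parallel combination). Setting node B to ground and injecting 1 A at node A, the 3-node admittance system at A, C, D solves to V_A = Z_AB = 0 + j3474 Ω = 3474∠90.0° Ω.

Z = 0 + j3474 Ω = 3474∠90.0° Ω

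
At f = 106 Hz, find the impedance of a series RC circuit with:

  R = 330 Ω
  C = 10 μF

Step 1 — Angular frequency: ω = 2π·f = 2π·106 = 666 rad/s.
Step 2 — Component impedances:
  R: Z = R = 330 Ω
  C: Z = 1/(jωC) = -j/(ω·C) = 0 - j150.1 Ω
Step 3 — Series combination: Z_total = R + C = 330 - j150.1 Ω = 362.6∠-24.5° Ω.

Z = 330 - j150.1 Ω = 362.6∠-24.5° Ω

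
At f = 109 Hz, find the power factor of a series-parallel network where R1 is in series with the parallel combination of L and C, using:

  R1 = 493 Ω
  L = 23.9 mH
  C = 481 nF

Step 1 — Angular frequency: ω = 2π·f = 2π·109 = 684.9 rad/s.
Step 2 — Component impedances:
  R1: Z = R = 493 Ω
  L: Z = jωL = j·684.9·0.0239 = 0 + j16.37 Ω
  C: Z = 1/(jωC) = -j/(ω·C) = 0 - j3036 Ω
Step 3 — Parallel branch: L || C = 1/(1/L + 1/C) = 0 + j16.46 Ω.
Step 4 — Series with R1: Z_total = R1 + (L || C) = 493 + j16.46 Ω = 493.3∠1.9° Ω.
Step 5 — Power factor: PF = cos(φ) = Re(Z)/|Z| = 493/493.3 = 0.9994.
Step 6 — Type: Im(Z) = 16.46 ⇒ lagging (phase φ = 1.9°).

PF = 0.9994 (lagging, φ = 1.9°)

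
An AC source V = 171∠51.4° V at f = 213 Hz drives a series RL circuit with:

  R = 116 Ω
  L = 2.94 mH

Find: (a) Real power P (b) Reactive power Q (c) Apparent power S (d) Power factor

Step 1 — Angular frequency: ω = 2π·f = 2π·213 = 1338 rad/s.
Step 2 — Component impedances:
  R: Z = R = 116 Ω
  L: Z = jωL = j·1338·0.00294 = 0 + j3.935 Ω
Step 3 — Series combination: Z_total = R + L = 116 + j3.935 Ω = 116.1∠1.9° Ω.
Step 4 — Source phasor: V = 171∠51.4° V = 106.7 + j133.6 V.
Step 5 — Current: I = V / Z = 0.9577 + j1.12 A = 1.473∠49.5° A.
Step 6 — Complex power: S = V·I* = 251.8 + j8.541 VA.
Step 7 — Real power: P = Re(S) = 251.8 W.
Step 8 — Reactive power: Q = Im(S) = 8.541 VAR.
Step 9 — Apparent power: |S| = 251.9 VA.
Step 10 — Power factor: PF = P/|S| = 0.9994 (lagging).

(a) P = 251.8 W  (b) Q = 8.541 VAR  (c) S = 251.9 VA  (d) PF = 0.9994 (lagging)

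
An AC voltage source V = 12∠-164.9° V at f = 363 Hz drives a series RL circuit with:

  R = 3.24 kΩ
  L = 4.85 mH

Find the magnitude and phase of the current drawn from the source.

Step 1 — Angular frequency: ω = 2π·f = 2π·363 = 2281 rad/s.
Step 2 — Component impedances:
  R: Z = R = 3240 Ω
  L: Z = jωL = j·2281·0.00485 = 0 + j11.06 Ω
Step 3 — Series combination: Z_total = R + L = 3240 + j11.06 Ω = 3240∠0.2° Ω.
Step 4 — Source phasor: V = 12∠-164.9° V = -11.59 - j3.126 V.
Step 5 — Ohm's law: I = V / Z_total = (-11.59 - j3.126) / (3240 + j11.06) = -0.003579 - j0.0009526 A.
Step 6 — Convert to polar: |I| = 0.003704 A, ∠I = -165.1°.

I = 0.003704∠-165.1° A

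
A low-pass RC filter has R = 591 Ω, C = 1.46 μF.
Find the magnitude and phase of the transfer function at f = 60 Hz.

Step 1 — Angular frequency: ω = 2π·60 = 377 rad/s.
Step 2 — Transfer function: H(jω) = 1/(1 + jωRC).
Step 3 — Denominator: 1 + jωRC = 1 + j·377·591·1.46e-06 = 1 + j0.3253.
Step 4 — H = 0.9043 - j0.2942.
Step 5 — Magnitude: |H| = 0.951 (-0.4 dB); phase: φ = -18.0°.

|H| = 0.951 (-0.4 dB), φ = -18.0°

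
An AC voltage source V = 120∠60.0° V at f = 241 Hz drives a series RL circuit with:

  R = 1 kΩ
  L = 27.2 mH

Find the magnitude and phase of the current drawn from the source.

Step 1 — Angular frequency: ω = 2π·f = 2π·241 = 1514 rad/s.
Step 2 — Component impedances:
  R: Z = R = 1000 Ω
  L: Z = jωL = j·1514·0.0272 = 0 + j41.19 Ω
Step 3 — Series combination: Z_total = R + L = 1000 + j41.19 Ω = 1001∠2.4° Ω.
Step 4 — Source phasor: V = 120∠60.0° V = 60 + j103.9 V.
Step 5 — Ohm's law: I = V / Z_total = (60 + j103.9) / (1000 + j41.19) = 0.06417 + j0.1013 A.
Step 6 — Convert to polar: |I| = 0.1199 A, ∠I = 57.6°.

I = 0.1199∠57.6° A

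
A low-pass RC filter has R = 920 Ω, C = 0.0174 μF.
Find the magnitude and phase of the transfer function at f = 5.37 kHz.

Step 1 — Angular frequency: ω = 2π·5370 = 3.374e+04 rad/s.
Step 2 — Transfer function: H(jω) = 1/(1 + jωRC).
Step 3 — Denominator: 1 + jωRC = 1 + j·3.374e+04·920·1.74e-08 = 1 + j0.5401.
Step 4 — H = 0.7742 - j0.4181.
Step 5 — Magnitude: |H| = 0.8799 (-1.1 dB); phase: φ = -28.4°.

|H| = 0.8799 (-1.1 dB), φ = -28.4°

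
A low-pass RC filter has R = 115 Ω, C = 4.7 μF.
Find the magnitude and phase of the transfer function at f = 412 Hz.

Step 1 — Angular frequency: ω = 2π·412 = 2589 rad/s.
Step 2 — Transfer function: H(jω) = 1/(1 + jωRC).
Step 3 — Denominator: 1 + jωRC = 1 + j·2589·115·4.7e-06 = 1 + j1.399.
Step 4 — H = 0.3381 - j0.4731.
Step 5 — Magnitude: |H| = 0.5815 (-4.7 dB); phase: φ = -54.4°.

|H| = 0.5815 (-4.7 dB), φ = -54.4°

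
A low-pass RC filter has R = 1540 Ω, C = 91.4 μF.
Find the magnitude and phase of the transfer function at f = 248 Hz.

Step 1 — Angular frequency: ω = 2π·248 = 1558 rad/s.
Step 2 — Transfer function: H(jω) = 1/(1 + jωRC).
Step 3 — Denominator: 1 + jωRC = 1 + j·1558·1540·9.14e-05 = 1 + j219.3.
Step 4 — H = 2.079e-05 - j0.004559.
Step 5 — Magnitude: |H| = 0.004559 (-46.8 dB); phase: φ = -89.7°.

|H| = 0.004559 (-46.8 dB), φ = -89.7°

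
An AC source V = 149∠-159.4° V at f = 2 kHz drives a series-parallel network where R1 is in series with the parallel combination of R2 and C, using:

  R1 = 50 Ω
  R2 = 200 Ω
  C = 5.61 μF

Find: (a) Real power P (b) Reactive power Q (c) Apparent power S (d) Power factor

Step 1 — Angular frequency: ω = 2π·f = 2π·2000 = 1.257e+04 rad/s.
Step 2 — Component impedances:
  R1: Z = R = 50 Ω
  R2: Z = R = 200 Ω
  C: Z = 1/(jωC) = -j/(ω·C) = 0 - j14.18 Ω
Step 3 — Parallel branch: R2 || C = 1/(1/R2 + 1/C) = 1.001 - j14.11 Ω.
Step 4 — Series with R1: Z_total = R1 + (R2 || C) = 51 - j14.11 Ω = 52.92∠-15.5° Ω.
Step 5 — Source phasor: V = 149∠-159.4° V = -139.5 - j52.42 V.
Step 6 — Current: I = V / Z = -2.276 - j1.658 A = 2.816∠-143.9° A.
Step 7 — Complex power: S = V·I* = 404.3 - j111.9 VA.
Step 8 — Real power: P = Re(S) = 404.3 W.
Step 9 — Reactive power: Q = Im(S) = -111.9 VAR.
Step 10 — Apparent power: |S| = 419.5 VA.
Step 11 — Power factor: PF = P/|S| = 0.9638 (leading).

(a) P = 404.3 W  (b) Q = -111.9 VAR  (c) S = 419.5 VA  (d) PF = 0.9638 (leading)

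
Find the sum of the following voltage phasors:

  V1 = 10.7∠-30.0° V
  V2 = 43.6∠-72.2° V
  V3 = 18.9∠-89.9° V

Step 1 — Convert each phasor to rectangular form:
  V1 = 10.7·(cos(-30.0°) + j·sin(-30.0°)) = 9.266 - j5.35 V
  V2 = 43.6·(cos(-72.2°) + j·sin(-72.2°)) = 13.33 - j41.51 V
  V3 = 18.9·(cos(-89.9°) + j·sin(-89.9°)) = 0.03299 - j18.9 V
Step 2 — Sum components: V_total = 22.63 - j65.76 V.
Step 3 — Convert to polar: |V_total| = 69.55 V, ∠V_total = -71.0°.

V_total = 69.55∠-71.0° V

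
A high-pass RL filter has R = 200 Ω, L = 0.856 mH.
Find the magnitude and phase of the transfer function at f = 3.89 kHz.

Step 1 — Angular frequency: ω = 2π·3890 = 2.444e+04 rad/s.
Step 2 — Transfer function: H(jω) = jωL/(R + jωL).
Step 3 — Numerator jωL = j·20.92; denominator R + jωL = 200 + j20.92.
Step 4 — H = 0.01082 + j0.1035.
Step 5 — Magnitude: |H| = 0.104 (-19.7 dB); phase: φ = 84.0°.

|H| = 0.104 (-19.7 dB), φ = 84.0°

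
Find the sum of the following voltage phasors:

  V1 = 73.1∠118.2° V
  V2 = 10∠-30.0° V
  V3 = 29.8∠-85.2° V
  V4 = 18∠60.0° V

Step 1 — Convert each phasor to rectangular form:
  V1 = 73.1·(cos(118.2°) + j·sin(118.2°)) = -34.54 + j64.42 V
  V2 = 10·(cos(-30.0°) + j·sin(-30.0°)) = 8.66 - j5 V
  V3 = 29.8·(cos(-85.2°) + j·sin(-85.2°)) = 2.494 - j29.7 V
  V4 = 18·(cos(60.0°) + j·sin(60.0°)) = 9 + j15.59 V
Step 2 — Sum components: V_total = -14.39 + j45.32 V.
Step 3 — Convert to polar: |V_total| = 47.55 V, ∠V_total = 107.6°.

V_total = 47.55∠107.6° V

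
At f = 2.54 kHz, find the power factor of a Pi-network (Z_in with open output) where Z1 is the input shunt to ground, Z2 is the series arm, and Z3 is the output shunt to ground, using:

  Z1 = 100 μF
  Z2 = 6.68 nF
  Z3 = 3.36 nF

Step 1 — Angular frequency: ω = 2π·f = 2π·2540 = 1.596e+04 rad/s.
Step 2 — Component impedances:
  Z1: Z = 1/(jωC) = -j/(ω·C) = 0 - j0.6266 Ω
  Z2: Z = 1/(jωC) = -j/(ω·C) = 0 - j9380 Ω
  Z3: Z = 1/(jωC) = -j/(ω·C) = 0 - j1.865e+04 Ω
Step 3 — With open output, the series arm Z2 and the output shunt Z3 appear in series to ground: Z2 + Z3 = 0 - j2.803e+04 Ω.
Step 4 — Parallel with input shunt Z1: Z_in = Z1 || (Z2 + Z3) = 0 - j0.6266 Ω = 0.6266∠-90.0° Ω.
Step 5 — Power factor: PF = cos(φ) = Re(Z)/|Z| = 0/0.6266 = 0.
Step 6 — Type: Im(Z) = -0.6266 ⇒ leading (phase φ = -90.0°).

PF = 0 (leading, φ = -90.0°)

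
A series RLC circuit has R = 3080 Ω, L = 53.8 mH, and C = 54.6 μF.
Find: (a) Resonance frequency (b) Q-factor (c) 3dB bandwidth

Step 1 — Resonance condition Im(Z)=0 gives ω₀ = 1/√(LC).
Step 2 — ω₀ = 1/√(0.0538·5.46e-05) = 583.5 rad/s.
Step 3 — f₀ = ω₀/(2π) = 92.86 Hz.
Step 4 — Series Q: Q = ω₀L/R = 583.5·0.0538/3080 = 0.01019.
Step 5 — 3dB bandwidth: Δω = ω₀/Q = 5.725e+04 rad/s; BW = Δω/(2π) = 9111 Hz.

(a) f₀ = 92.86 Hz  (b) Q = 0.01019  (c) BW = 9111 Hz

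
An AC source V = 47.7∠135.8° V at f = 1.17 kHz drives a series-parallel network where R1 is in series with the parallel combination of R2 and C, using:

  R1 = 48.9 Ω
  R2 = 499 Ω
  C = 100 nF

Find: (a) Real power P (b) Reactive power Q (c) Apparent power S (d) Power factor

Step 1 — Angular frequency: ω = 2π·f = 2π·1170 = 7351 rad/s.
Step 2 — Component impedances:
  R1: Z = R = 48.9 Ω
  R2: Z = R = 499 Ω
  C: Z = 1/(jωC) = -j/(ω·C) = 0 - j1360 Ω
Step 3 — Parallel branch: R2 || C = 1/(1/R2 + 1/C) = 439.8 - j161.3 Ω.
Step 4 — Series with R1: Z_total = R1 + (R2 || C) = 488.7 - j161.3 Ω = 514.7∠-18.3° Ω.
Step 5 — Source phasor: V = 47.7∠135.8° V = -34.2 + j33.25 V.
Step 6 — Current: I = V / Z = -0.08335 + j0.04053 A = 0.09268∠154.1° A.
Step 7 — Complex power: S = V·I* = 4.198 - j1.386 VA.
Step 8 — Real power: P = Re(S) = 4.198 W.
Step 9 — Reactive power: Q = Im(S) = -1.386 VAR.
Step 10 — Apparent power: |S| = 4.421 VA.
Step 11 — Power factor: PF = P/|S| = 0.9496 (leading).

(a) P = 4.198 W  (b) Q = -1.386 VAR  (c) S = 4.421 VA  (d) PF = 0.9496 (leading)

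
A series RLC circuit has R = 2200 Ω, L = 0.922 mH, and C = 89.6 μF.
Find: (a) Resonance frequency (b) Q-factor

Step 1 — Resonance condition Im(Z)=0 gives ω₀ = 1/√(LC).
Step 2 — ω₀ = 1/√(0.000922·8.96e-05) = 3479 rad/s.
Step 3 — f₀ = ω₀/(2π) = 553.7 Hz.
Step 4 — Series Q: Q = ω₀L/R = 3479·0.000922/2200 = 0.001458.

(a) f₀ = 553.7 Hz  (b) Q = 0.001458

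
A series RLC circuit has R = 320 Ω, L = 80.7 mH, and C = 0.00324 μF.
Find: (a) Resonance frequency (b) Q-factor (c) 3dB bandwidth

Step 1 — Resonance: ω₀ = 1/√(LC) = 1/√(0.0807·3.24e-09) = 6.184e+04 rad/s.
Step 2 — f₀ = ω₀/(2π) = 9843 Hz.
Step 3 — Series Q: Q = ω₀L/R = 6.184e+04·0.0807/320 = 15.6.
Step 4 — Bandwidth: Δω = ω₀/Q = 3965 rad/s; BW = Δω/(2π) = 631.1 Hz.

(a) f₀ = 9843 Hz  (b) Q = 15.6  (c) BW = 631.1 Hz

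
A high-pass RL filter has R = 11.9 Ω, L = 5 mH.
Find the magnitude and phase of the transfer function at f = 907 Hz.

Step 1 — Angular frequency: ω = 2π·907 = 5699 rad/s.
Step 2 — Transfer function: H(jω) = jωL/(R + jωL).
Step 3 — Numerator jωL = j·28.49; denominator R + jωL = 11.9 + j28.49.
Step 4 — H = 0.8515 + j0.3556.
Step 5 — Magnitude: |H| = 0.9228 (-0.7 dB); phase: φ = 22.7°.

|H| = 0.9228 (-0.7 dB), φ = 22.7°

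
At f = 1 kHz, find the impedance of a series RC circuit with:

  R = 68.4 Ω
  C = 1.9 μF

Step 1 — Angular frequency: ω = 2π·f = 2π·1000 = 6283 rad/s.
Step 2 — Component impedances:
  R: Z = R = 68.4 Ω
  C: Z = 1/(jωC) = -j/(ω·C) = 0 - j83.77 Ω
Step 3 — Series combination: Z_total = R + C = 68.4 - j83.77 Ω = 108.1∠-50.8° Ω.

Z = 68.4 - j83.77 Ω = 108.1∠-50.8° Ω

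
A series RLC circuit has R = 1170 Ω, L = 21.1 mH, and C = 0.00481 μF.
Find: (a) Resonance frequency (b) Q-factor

Step 1 — Resonance condition Im(Z)=0 gives ω₀ = 1/√(LC).
Step 2 — ω₀ = 1/√(0.0211·4.81e-09) = 9.926e+04 rad/s.
Step 3 — f₀ = ω₀/(2π) = 1.58e+04 Hz.
Step 4 — Series Q: Q = ω₀L/R = 9.926e+04·0.0211/1170 = 1.79.

(a) f₀ = 1.58e+04 Hz  (b) Q = 1.79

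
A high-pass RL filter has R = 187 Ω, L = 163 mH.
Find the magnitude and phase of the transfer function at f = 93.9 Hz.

Step 1 — Angular frequency: ω = 2π·93.9 = 590 rad/s.
Step 2 — Transfer function: H(jω) = jωL/(R + jωL).
Step 3 — Numerator jωL = j·96.17; denominator R + jωL = 187 + j96.17.
Step 4 — H = 0.2092 + j0.4067.
Step 5 — Magnitude: |H| = 0.4573 (-6.8 dB); phase: φ = 62.8°.

|H| = 0.4573 (-6.8 dB), φ = 62.8°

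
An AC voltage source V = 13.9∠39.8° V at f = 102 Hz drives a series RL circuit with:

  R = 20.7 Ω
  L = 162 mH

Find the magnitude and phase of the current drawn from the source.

Step 1 — Angular frequency: ω = 2π·f = 2π·102 = 640.9 rad/s.
Step 2 — Component impedances:
  R: Z = R = 20.7 Ω
  L: Z = jωL = j·640.9·0.162 = 0 + j103.8 Ω
Step 3 — Series combination: Z_total = R + L = 20.7 + j103.8 Ω = 105.9∠78.7° Ω.
Step 4 — Source phasor: V = 13.9∠39.8° V = 10.68 + j8.898 V.
Step 5 — Ohm's law: I = V / Z_total = (10.68 + j8.898) / (20.7 + j103.8) = 0.1021 - j0.08249 A.
Step 6 — Convert to polar: |I| = 0.1313 A, ∠I = -38.9°.

I = 0.1313∠-38.9° A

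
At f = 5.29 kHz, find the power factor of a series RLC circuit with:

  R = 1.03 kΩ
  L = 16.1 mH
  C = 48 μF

Step 1 — Angular frequency: ω = 2π·f = 2π·5290 = 3.324e+04 rad/s.
Step 2 — Component impedances:
  R: Z = R = 1030 Ω
  L: Z = jωL = j·3.324e+04·0.0161 = 0 + j535.1 Ω
  C: Z = 1/(jωC) = -j/(ω·C) = 0 - j0.6268 Ω
Step 3 — Series combination: Z_total = R + L + C = 1030 + j534.5 Ω = 1160∠27.4° Ω.
Step 4 — Power factor: PF = cos(φ) = Re(Z)/|Z| = 1030/1160.4 = 0.8876.
Step 5 — Type: Im(Z) = 534.5 ⇒ lagging (phase φ = 27.4°).

PF = 0.8876 (lagging, φ = 27.4°)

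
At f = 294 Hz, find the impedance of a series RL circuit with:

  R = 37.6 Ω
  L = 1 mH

Step 1 — Angular frequency: ω = 2π·f = 2π·294 = 1847 rad/s.
Step 2 — Component impedances:
  R: Z = R = 37.6 Ω
  L: Z = jωL = j·1847·0.001 = 0 + j1.847 Ω
Step 3 — Series combination: Z_total = R + L = 37.6 + j1.847 Ω = 37.65∠2.8° Ω.

Z = 37.6 + j1.847 Ω = 37.65∠2.8° Ω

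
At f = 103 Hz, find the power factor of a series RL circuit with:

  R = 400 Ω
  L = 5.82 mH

Step 1 — Angular frequency: ω = 2π·f = 2π·103 = 647.2 rad/s.
Step 2 — Component impedances:
  R: Z = R = 400 Ω
  L: Z = jωL = j·647.2·0.00582 = 0 + j3.767 Ω
Step 3 — Series combination: Z_total = R + L = 400 + j3.767 Ω = 400∠0.5° Ω.
Step 4 — Power factor: PF = cos(φ) = Re(Z)/|Z| = 400/400 = 1.
Step 5 — Type: Im(Z) = 3.767 ⇒ lagging (phase φ = 0.5°).

PF = 1 (lagging, φ = 0.5°)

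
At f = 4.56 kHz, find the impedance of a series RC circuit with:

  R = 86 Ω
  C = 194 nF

Step 1 — Angular frequency: ω = 2π·f = 2π·4560 = 2.865e+04 rad/s.
Step 2 — Component impedances:
  R: Z = R = 86 Ω
  C: Z = 1/(jωC) = -j/(ω·C) = 0 - j179.9 Ω
Step 3 — Series combination: Z_total = R + C = 86 - j179.9 Ω = 199.4∠-64.5° Ω.

Z = 86 - j179.9 Ω = 199.4∠-64.5° Ω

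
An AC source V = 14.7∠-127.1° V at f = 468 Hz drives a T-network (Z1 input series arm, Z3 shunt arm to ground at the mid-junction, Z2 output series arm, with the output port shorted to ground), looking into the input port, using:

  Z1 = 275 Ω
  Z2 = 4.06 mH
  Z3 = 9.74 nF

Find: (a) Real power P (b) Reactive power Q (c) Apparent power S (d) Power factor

Step 1 — Angular frequency: ω = 2π·f = 2π·468 = 2941 rad/s.
Step 2 — Component impedances:
  Z1: Z = R = 275 Ω
  Z2: Z = jωL = j·2941·0.00406 = 0 + j11.94 Ω
  Z3: Z = 1/(jωC) = -j/(ω·C) = 0 - j3.492e+04 Ω
Step 3 — With the output port shorted to ground, the output series arm Z2 runs from the junction to ground; the shunt arm Z3 also runs from the junction to ground. They appear in parallel: Z3 || Z2 = 0 + j11.94 Ω.
Step 4 — Series with input arm Z1: Z_in = Z1 + (Z3 || Z2) = 275 + j11.94 Ω = 275.3∠2.5° Ω.
Step 5 — Source phasor: V = 14.7∠-127.1° V = -8.867 - j11.72 V.
Step 6 — Current: I = V / Z = -0.03403 - j0.04116 A = 0.0534∠-129.6° A.
Step 7 — Complex power: S = V·I* = 0.7843 + j0.03406 VA.
Step 8 — Real power: P = Re(S) = 0.7843 W.
Step 9 — Reactive power: Q = Im(S) = 0.03406 VAR.
Step 10 — Apparent power: |S| = 0.785 VA.
Step 11 — Power factor: PF = P/|S| = 0.9991 (lagging).

(a) P = 0.7843 W  (b) Q = 0.03406 VAR  (c) S = 0.785 VA  (d) PF = 0.9991 (lagging)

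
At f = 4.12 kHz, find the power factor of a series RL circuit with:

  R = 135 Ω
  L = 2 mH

Step 1 — Angular frequency: ω = 2π·f = 2π·4120 = 2.589e+04 rad/s.
Step 2 — Component impedances:
  R: Z = R = 135 Ω
  L: Z = jωL = j·2.589e+04·0.002 = 0 + j51.77 Ω
Step 3 — Series combination: Z_total = R + L = 135 + j51.77 Ω = 144.6∠21.0° Ω.
Step 4 — Power factor: PF = cos(φ) = Re(Z)/|Z| = 135/144.59 = 0.9337.
Step 5 — Type: Im(Z) = 51.77 ⇒ lagging (phase φ = 21.0°).

PF = 0.9337 (lagging, φ = 21.0°)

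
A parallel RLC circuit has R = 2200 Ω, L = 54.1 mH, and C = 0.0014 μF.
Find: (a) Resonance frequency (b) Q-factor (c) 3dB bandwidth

Step 1 — Resonance: ω₀ = 1/√(LC) = 1/√(0.0541·1.4e-09) = 1.149e+05 rad/s.
Step 2 — f₀ = ω₀/(2π) = 1.829e+04 Hz.
Step 3 — Parallel Q: Q = R/(ω₀L) = 2200/(1.149e+05·0.0541) = 0.3539.
Step 4 — Bandwidth: Δω = ω₀/Q = 3.247e+05 rad/s; BW = Δω/(2π) = 5.167e+04 Hz.

(a) f₀ = 1.829e+04 Hz  (b) Q = 0.3539  (c) BW = 5.167e+04 Hz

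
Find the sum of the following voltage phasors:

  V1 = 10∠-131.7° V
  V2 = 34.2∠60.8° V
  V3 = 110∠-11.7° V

Step 1 — Convert each phasor to rectangular form:
  V1 = 10·(cos(-131.7°) + j·sin(-131.7°)) = -6.652 - j7.466 V
  V2 = 34.2·(cos(60.8°) + j·sin(60.8°)) = 16.68 + j29.85 V
  V3 = 110·(cos(-11.7°) + j·sin(-11.7°)) = 107.7 - j22.31 V
Step 2 — Sum components: V_total = 117.7 + j0.08095 V.
Step 3 — Convert to polar: |V_total| = 117.7 V, ∠V_total = 0.0°.

V_total = 117.7∠0.0° V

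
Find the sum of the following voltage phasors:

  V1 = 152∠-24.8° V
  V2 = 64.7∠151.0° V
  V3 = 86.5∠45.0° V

Step 1 — Convert each phasor to rectangular form:
  V1 = 152·(cos(-24.8°) + j·sin(-24.8°)) = 138 - j63.76 V
  V2 = 64.7·(cos(151.0°) + j·sin(151.0°)) = -56.59 + j31.37 V
  V3 = 86.5·(cos(45.0°) + j·sin(45.0°)) = 61.16 + j61.16 V
Step 2 — Sum components: V_total = 142.6 + j28.78 V.
Step 3 — Convert to polar: |V_total| = 145.4 V, ∠V_total = 11.4°.

V_total = 145.4∠11.4° V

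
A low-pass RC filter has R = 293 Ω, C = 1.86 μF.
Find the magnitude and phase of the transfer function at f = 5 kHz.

Step 1 — Angular frequency: ω = 2π·5000 = 3.142e+04 rad/s.
Step 2 — Transfer function: H(jω) = 1/(1 + jωRC).
Step 3 — Denominator: 1 + jωRC = 1 + j·3.142e+04·293·1.86e-06 = 1 + j17.12.
Step 4 — H = 0.0034 - j0.05821.
Step 5 — Magnitude: |H| = 0.05831 (-24.7 dB); phase: φ = -86.7°.

|H| = 0.05831 (-24.7 dB), φ = -86.7°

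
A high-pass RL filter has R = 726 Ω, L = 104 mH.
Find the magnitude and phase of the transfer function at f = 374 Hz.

Step 1 — Angular frequency: ω = 2π·374 = 2350 rad/s.
Step 2 — Transfer function: H(jω) = jωL/(R + jωL).
Step 3 — Numerator jωL = j·244.4; denominator R + jωL = 726 + j244.4.
Step 4 — H = 0.1018 + j0.3024.
Step 5 — Magnitude: |H| = 0.319 (-9.9 dB); phase: φ = 71.4°.

|H| = 0.319 (-9.9 dB), φ = 71.4°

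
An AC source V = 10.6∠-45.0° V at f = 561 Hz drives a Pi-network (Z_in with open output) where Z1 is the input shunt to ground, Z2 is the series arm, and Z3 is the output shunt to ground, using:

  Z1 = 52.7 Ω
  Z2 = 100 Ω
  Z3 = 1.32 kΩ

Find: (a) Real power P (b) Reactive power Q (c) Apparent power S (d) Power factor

Step 1 — Angular frequency: ω = 2π·f = 2π·561 = 3525 rad/s.
Step 2 — Component impedances:
  Z1: Z = R = 52.7 Ω
  Z2: Z = R = 100 Ω
  Z3: Z = R = 1320 Ω
Step 3 — With open output, the series arm Z2 and the output shunt Z3 appear in series to ground: Z2 + Z3 = 1420 Ω.
Step 4 — Parallel with input shunt Z1: Z_in = Z1 || (Z2 + Z3) = 50.81 Ω = 50.81∠0.0° Ω.
Step 5 — Source phasor: V = 10.6∠-45.0° V = 7.495 - j7.495 V.
Step 6 — Current: I = V / Z = 0.1475 - j0.1475 A = 0.2086∠-45.0° A.
Step 7 — Complex power: S = V·I* = 2.211 VA.
Step 8 — Real power: P = Re(S) = 2.211 W.
Step 9 — Reactive power: Q = Im(S) = 0 VAR.
Step 10 — Apparent power: |S| = 2.211 VA.
Step 11 — Power factor: PF = P/|S| = 1 (unity).

(a) P = 2.211 W  (b) Q = 0 VAR  (c) S = 2.211 VA  (d) PF = 1 (unity)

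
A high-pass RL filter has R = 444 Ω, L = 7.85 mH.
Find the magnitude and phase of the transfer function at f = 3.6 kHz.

Step 1 — Angular frequency: ω = 2π·3600 = 2.262e+04 rad/s.
Step 2 — Transfer function: H(jω) = jωL/(R + jωL).
Step 3 — Numerator jωL = j·177.6; denominator R + jωL = 444 + j177.6.
Step 4 — H = 0.1379 + j0.3448.
Step 5 — Magnitude: |H| = 0.3713 (-8.6 dB); phase: φ = 68.2°.

|H| = 0.3713 (-8.6 dB), φ = 68.2°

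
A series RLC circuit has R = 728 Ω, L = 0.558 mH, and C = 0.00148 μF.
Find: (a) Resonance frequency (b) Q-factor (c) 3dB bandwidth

Step 1 — Resonance: ω₀ = 1/√(LC) = 1/√(0.000558·1.48e-09) = 1.1e+06 rad/s.
Step 2 — f₀ = ω₀/(2π) = 1.751e+05 Hz.
Step 3 — Series Q: Q = ω₀L/R = 1.1e+06·0.000558/728 = 0.8434.
Step 4 — Bandwidth: Δω = ω₀/Q = 1.305e+06 rad/s; BW = Δω/(2π) = 2.076e+05 Hz.

(a) f₀ = 1.751e+05 Hz  (b) Q = 0.8434  (c) BW = 2.076e+05 Hz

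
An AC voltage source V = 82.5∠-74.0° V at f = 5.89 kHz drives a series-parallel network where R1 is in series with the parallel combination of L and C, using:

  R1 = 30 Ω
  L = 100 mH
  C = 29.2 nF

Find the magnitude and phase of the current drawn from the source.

Step 1 — Angular frequency: ω = 2π·f = 2π·5890 = 3.701e+04 rad/s.
Step 2 — Component impedances:
  R1: Z = R = 30 Ω
  L: Z = jωL = j·3.701e+04·0.1 = 0 + j3701 Ω
  C: Z = 1/(jωC) = -j/(ω·C) = 0 - j925.4 Ω
Step 3 — Parallel branch: L || C = 1/(1/L + 1/C) = 0 - j1234 Ω.
Step 4 — Series with R1: Z_total = R1 + (L || C) = 30 - j1234 Ω = 1234∠-88.6° Ω.
Step 5 — Source phasor: V = 82.5∠-74.0° V = 22.74 - j79.3 V.
Step 6 — Ohm's law: I = V / Z_total = (22.74 - j79.3) / (30 - j1234) = 0.06468 + j0.01686 A.
Step 7 — Convert to polar: |I| = 0.06684 A, ∠I = 14.6°.

I = 0.06684∠14.6° A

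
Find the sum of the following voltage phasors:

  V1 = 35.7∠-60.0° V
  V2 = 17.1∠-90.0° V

Step 1 — Convert each phasor to rectangular form:
  V1 = 35.7·(cos(-60.0°) + j·sin(-60.0°)) = 17.85 - j30.92 V
  V2 = 17.1·(cos(-90.0°) + j·sin(-90.0°)) = 0 - j17.1 V
Step 2 — Sum components: V_total = 17.85 - j48.02 V.
Step 3 — Convert to polar: |V_total| = 51.23 V, ∠V_total = -69.6°.

V_total = 51.23∠-69.6° V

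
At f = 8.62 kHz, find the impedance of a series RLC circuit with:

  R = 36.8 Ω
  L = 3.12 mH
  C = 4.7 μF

Step 1 — Angular frequency: ω = 2π·f = 2π·8620 = 5.416e+04 rad/s.
Step 2 — Component impedances:
  R: Z = R = 36.8 Ω
  L: Z = jωL = j·5.416e+04·0.00312 = 0 + j169 Ω
  C: Z = 1/(jωC) = -j/(ω·C) = 0 - j3.928 Ω
Step 3 — Series combination: Z_total = R + L + C = 36.8 + j165.1 Ω = 169.1∠77.4° Ω.

Z = 36.8 + j165.1 Ω = 169.1∠77.4° Ω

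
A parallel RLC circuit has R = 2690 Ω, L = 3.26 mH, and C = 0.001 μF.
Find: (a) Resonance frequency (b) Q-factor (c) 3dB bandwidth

Step 1 — Resonance: ω₀ = 1/√(LC) = 1/√(0.00326·1e-09) = 5.538e+05 rad/s.
Step 2 — f₀ = ω₀/(2π) = 8.815e+04 Hz.
Step 3 — Parallel Q: Q = R/(ω₀L) = 2690/(5.538e+05·0.00326) = 1.49.
Step 4 — Bandwidth: Δω = ω₀/Q = 3.717e+05 rad/s; BW = Δω/(2π) = 5.917e+04 Hz.

(a) f₀ = 8.815e+04 Hz  (b) Q = 1.49  (c) BW = 5.917e+04 Hz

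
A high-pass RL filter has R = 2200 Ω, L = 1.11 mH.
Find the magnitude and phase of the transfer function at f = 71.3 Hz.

Step 1 — Angular frequency: ω = 2π·71.3 = 448 rad/s.
Step 2 — Transfer function: H(jω) = jωL/(R + jωL).
Step 3 — Numerator jωL = j·0.4973; denominator R + jωL = 2200 + j0.4973.
Step 4 — H = 5.109e-08 + j0.000226.
Step 5 — Magnitude: |H| = 0.000226 (-72.9 dB); phase: φ = 90.0°.

|H| = 0.000226 (-72.9 dB), φ = 90.0°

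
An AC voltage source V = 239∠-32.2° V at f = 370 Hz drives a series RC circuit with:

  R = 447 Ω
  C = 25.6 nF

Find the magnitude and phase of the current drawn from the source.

Step 1 — Angular frequency: ω = 2π·f = 2π·370 = 2325 rad/s.
Step 2 — Component impedances:
  R: Z = R = 447 Ω
  C: Z = 1/(jωC) = -j/(ω·C) = 0 - j1.68e+04 Ω
Step 3 — Series combination: Z_total = R + C = 447 - j1.68e+04 Ω = 1.681e+04∠-88.5° Ω.
Step 4 — Source phasor: V = 239∠-32.2° V = 202.2 - j127.4 V.
Step 5 — Ohm's law: I = V / Z_total = (202.2 - j127.4) / (447 - j1.68e+04) = 0.007894 + j0.01183 A.
Step 6 — Convert to polar: |I| = 0.01422 A, ∠I = 56.3°.

I = 0.01422∠56.3° A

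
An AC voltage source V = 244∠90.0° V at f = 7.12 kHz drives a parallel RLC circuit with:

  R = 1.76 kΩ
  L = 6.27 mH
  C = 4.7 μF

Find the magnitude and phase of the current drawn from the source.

Step 1 — Angular frequency: ω = 2π·f = 2π·7120 = 4.474e+04 rad/s.
Step 2 — Component impedances:
  R: Z = R = 1760 Ω
  L: Z = jωL = j·4.474e+04·0.00627 = 0 + j280.5 Ω
  C: Z = 1/(jωC) = -j/(ω·C) = 0 - j4.756 Ω
Step 3 — Parallel combination: 1/Z_total = 1/R + 1/L + 1/C; Z_total = 0.0133 - j4.838 Ω = 4.838∠-89.8° Ω.
Step 4 — Source phasor: V = 244∠90.0° V = 0 + j244 V.
Step 5 — Ohm's law: I = V / Z_total = (0 + j244) / (0.0133 - j4.838) = -50.43 + j0.1386 A.
Step 6 — Convert to polar: |I| = 50.43 A, ∠I = 179.8°.

I = 50.43∠179.8° A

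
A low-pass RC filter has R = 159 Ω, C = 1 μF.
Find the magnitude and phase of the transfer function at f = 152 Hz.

Step 1 — Angular frequency: ω = 2π·152 = 955 rad/s.
Step 2 — Transfer function: H(jω) = 1/(1 + jωRC).
Step 3 — Denominator: 1 + jωRC = 1 + j·955·159·1e-06 = 1 + j0.1519.
Step 4 — H = 0.9775 - j0.1484.
Step 5 — Magnitude: |H| = 0.9887 (-0.1 dB); phase: φ = -8.6°.

|H| = 0.9887 (-0.1 dB), φ = -8.6°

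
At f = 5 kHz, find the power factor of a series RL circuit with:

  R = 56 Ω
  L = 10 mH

Step 1 — Angular frequency: ω = 2π·f = 2π·5000 = 3.142e+04 rad/s.
Step 2 — Component impedances:
  R: Z = R = 56 Ω
  L: Z = jωL = j·3.142e+04·0.01 = 0 + j314.2 Ω
Step 3 — Series combination: Z_total = R + L = 56 + j314.2 Ω = 319.1∠79.9° Ω.
Step 4 — Power factor: PF = cos(φ) = Re(Z)/|Z| = 56/319.1 = 0.1755.
Step 5 — Type: Im(Z) = 314.2 ⇒ lagging (phase φ = 79.9°).

PF = 0.1755 (lagging, φ = 79.9°)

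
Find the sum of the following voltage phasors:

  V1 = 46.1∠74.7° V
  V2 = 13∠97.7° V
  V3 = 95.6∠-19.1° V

Step 1 — Convert each phasor to rectangular form:
  V1 = 46.1·(cos(74.7°) + j·sin(74.7°)) = 12.16 + j44.47 V
  V2 = 13·(cos(97.7°) + j·sin(97.7°)) = -1.742 + j12.88 V
  V3 = 95.6·(cos(-19.1°) + j·sin(-19.1°)) = 90.34 - j31.28 V
Step 2 — Sum components: V_total = 100.8 + j26.07 V.
Step 3 — Convert to polar: |V_total| = 104.1 V, ∠V_total = 14.5°.

V_total = 104.1∠14.5° V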